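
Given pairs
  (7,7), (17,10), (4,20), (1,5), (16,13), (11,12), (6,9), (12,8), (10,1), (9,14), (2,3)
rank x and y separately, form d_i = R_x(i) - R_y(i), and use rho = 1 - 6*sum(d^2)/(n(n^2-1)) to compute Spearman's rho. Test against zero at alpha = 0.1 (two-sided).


Step 1: Rank x and y separately (midranks; no ties here).
rank(x): 7->5, 17->11, 4->3, 1->1, 16->10, 11->8, 6->4, 12->9, 10->7, 9->6, 2->2
rank(y): 7->4, 10->7, 20->11, 5->3, 13->9, 12->8, 9->6, 8->5, 1->1, 14->10, 3->2
Step 2: d_i = R_x(i) - R_y(i); compute d_i^2.
  (5-4)^2=1, (11-7)^2=16, (3-11)^2=64, (1-3)^2=4, (10-9)^2=1, (8-8)^2=0, (4-6)^2=4, (9-5)^2=16, (7-1)^2=36, (6-10)^2=16, (2-2)^2=0
sum(d^2) = 158.
Step 3: rho = 1 - 6*158 / (11*(11^2 - 1)) = 1 - 948/1320 = 0.281818.
Step 4: Under H0, t = rho * sqrt((n-2)/(1-rho^2)) = 0.8812 ~ t(9).
Step 5: Two-sided p-value from the t-distribution with 9 df = 0.401145.
Step 6: alpha = 0.1. fail to reject H0.

rho = 0.2818, p = 0.401145, fail to reject H0 at alpha = 0.1.


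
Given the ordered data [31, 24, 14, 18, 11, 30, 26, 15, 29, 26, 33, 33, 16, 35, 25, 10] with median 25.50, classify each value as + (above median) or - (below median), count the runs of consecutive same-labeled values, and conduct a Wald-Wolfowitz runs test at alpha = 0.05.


Step 1: Compute median = 25.50; label A = above, B = below.
Labels in order: ABBBBAABAAAABABB  (n_A = 8, n_B = 8)
Step 2: Count runs R = 8.
Step 3: Under H0 (random ordering), E[R] = 2*n_A*n_B/(n_A+n_B) + 1 = 2*8*8/16 + 1 = 9.0000.
        Var[R] = 2*n_A*n_B*(2*n_A*n_B - n_A - n_B) / ((n_A+n_B)^2 * (n_A+n_B-1)) = 14336/3840 = 3.7333.
        SD[R] = 1.9322.
Step 4: Continuity-corrected z = (R + 0.5 - E[R]) / SD[R] = (8 + 0.5 - 9.0000) / 1.9322 = -0.2588.
Step 5: Two-sided p-value via normal approximation = 2*(1 - Phi(|z|)) = 0.795809.
Step 6: alpha = 0.05. fail to reject H0.

R = 8, z = -0.2588, p = 0.795809, fail to reject H0.


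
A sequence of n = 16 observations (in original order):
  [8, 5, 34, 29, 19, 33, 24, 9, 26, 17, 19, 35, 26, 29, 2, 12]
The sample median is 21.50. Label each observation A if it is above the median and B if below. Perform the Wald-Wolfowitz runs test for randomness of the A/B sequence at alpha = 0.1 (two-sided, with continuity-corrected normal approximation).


Step 1: Compute median = 21.50; label A = above, B = below.
Labels in order: BBAABAABABBAAABB  (n_A = 8, n_B = 8)
Step 2: Count runs R = 9.
Step 3: Under H0 (random ordering), E[R] = 2*n_A*n_B/(n_A+n_B) + 1 = 2*8*8/16 + 1 = 9.0000.
        Var[R] = 2*n_A*n_B*(2*n_A*n_B - n_A - n_B) / ((n_A+n_B)^2 * (n_A+n_B-1)) = 14336/3840 = 3.7333.
        SD[R] = 1.9322.
Step 4: R = E[R], so z = 0 with no continuity correction.
Step 5: Two-sided p-value via normal approximation = 2*(1 - Phi(|z|)) = 1.000000.
Step 6: alpha = 0.1. fail to reject H0.

R = 9, z = 0.0000, p = 1.000000, fail to reject H0.


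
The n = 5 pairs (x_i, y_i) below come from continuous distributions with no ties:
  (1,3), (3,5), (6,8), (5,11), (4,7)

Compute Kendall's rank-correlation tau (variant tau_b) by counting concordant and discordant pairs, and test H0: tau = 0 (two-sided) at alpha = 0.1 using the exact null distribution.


Step 1: Enumerate the 10 unordered pairs (i,j) with i<j and classify each by sign(x_j-x_i) * sign(y_j-y_i).
  (1,2):dx=+2,dy=+2->C; (1,3):dx=+5,dy=+5->C; (1,4):dx=+4,dy=+8->C; (1,5):dx=+3,dy=+4->C
  (2,3):dx=+3,dy=+3->C; (2,4):dx=+2,dy=+6->C; (2,5):dx=+1,dy=+2->C; (3,4):dx=-1,dy=+3->D
  (3,5):dx=-2,dy=-1->C; (4,5):dx=-1,dy=-4->C
Step 2: C = 9, D = 1, total pairs = 10.
Step 3: tau = (C - D)/(n(n-1)/2) = (9 - 1)/10 = 0.800000.
Step 4: Exact two-sided p-value (enumerate n! = 120 permutations of y under H0): p = 0.083333.
Step 5: alpha = 0.1. reject H0.

tau_b = 0.8000 (C=9, D=1), p = 0.083333, reject H0.


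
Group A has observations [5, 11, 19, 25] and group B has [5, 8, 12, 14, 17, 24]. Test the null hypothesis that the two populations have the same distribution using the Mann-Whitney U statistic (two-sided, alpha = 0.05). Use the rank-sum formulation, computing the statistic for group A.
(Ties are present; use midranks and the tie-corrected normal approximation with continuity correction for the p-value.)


Step 1: Combine and sort all 10 observations; assign midranks.
sorted (value, group): (5,X), (5,Y), (8,Y), (11,X), (12,Y), (14,Y), (17,Y), (19,X), (24,Y), (25,X)
ranks: 5->1.5, 5->1.5, 8->3, 11->4, 12->5, 14->6, 17->7, 19->8, 24->9, 25->10
Step 2: Rank sum for X: R1 = 1.5 + 4 + 8 + 10 = 23.5.
Step 3: U_X = R1 - n1(n1+1)/2 = 23.5 - 4*5/2 = 23.5 - 10 = 13.5.
       U_Y = n1*n2 - U_X = 24 - 13.5 = 10.5.
Step 4: Ties are present, so use the tie-corrected normal approximation (with continuity correction) for the p-value.
Step 5: p-value = 0.830664; compare to alpha = 0.05. fail to reject H0.

U_X = 13.5, p = 0.830664, fail to reject H0 at alpha = 0.05.


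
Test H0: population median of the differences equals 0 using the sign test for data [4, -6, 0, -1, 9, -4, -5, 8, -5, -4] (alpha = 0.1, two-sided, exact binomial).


Step 1: Discard zero differences. Original n = 10; n_eff = number of nonzero differences = 9.
Nonzero differences (with sign): +4, -6, -1, +9, -4, -5, +8, -5, -4
Step 2: Count signs: positive = 3, negative = 6.
Step 3: Under H0: P(positive) = 0.5, so the number of positives S ~ Bin(9, 0.5).
Step 4: Two-sided exact p-value = sum of Bin(9,0.5) probabilities at or below the observed probability = 0.507812.
Step 5: alpha = 0.1. fail to reject H0.

n_eff = 9, pos = 3, neg = 6, p = 0.507812, fail to reject H0.


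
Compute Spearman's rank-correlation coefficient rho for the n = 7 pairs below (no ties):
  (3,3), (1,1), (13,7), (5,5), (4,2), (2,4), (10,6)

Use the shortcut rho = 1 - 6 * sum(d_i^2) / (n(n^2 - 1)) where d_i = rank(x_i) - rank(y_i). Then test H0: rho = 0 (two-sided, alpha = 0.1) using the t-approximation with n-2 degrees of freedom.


Step 1: Rank x and y separately (midranks; no ties here).
rank(x): 3->3, 1->1, 13->7, 5->5, 4->4, 2->2, 10->6
rank(y): 3->3, 1->1, 7->7, 5->5, 2->2, 4->4, 6->6
Step 2: d_i = R_x(i) - R_y(i); compute d_i^2.
  (3-3)^2=0, (1-1)^2=0, (7-7)^2=0, (5-5)^2=0, (4-2)^2=4, (2-4)^2=4, (6-6)^2=0
sum(d^2) = 8.
Step 3: rho = 1 - 6*8 / (7*(7^2 - 1)) = 1 - 48/336 = 0.857143.
Step 4: Under H0, t = rho * sqrt((n-2)/(1-rho^2)) = 3.7210 ~ t(5).
Step 5: Two-sided p-value from the t-distribution with 5 df = 0.013697.
Step 6: alpha = 0.1. reject H0.

rho = 0.8571, p = 0.013697, reject H0 at alpha = 0.1.


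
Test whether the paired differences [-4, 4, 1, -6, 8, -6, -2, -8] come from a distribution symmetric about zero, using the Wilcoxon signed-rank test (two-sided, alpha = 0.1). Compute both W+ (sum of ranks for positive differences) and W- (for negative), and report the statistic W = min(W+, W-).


Step 1: Drop any zero differences (none here) and take |d_i|.
|d| = [4, 4, 1, 6, 8, 6, 2, 8]
Step 2: Midrank |d_i| (ties get averaged ranks).
ranks: |4|->3.5, |4|->3.5, |1|->1, |6|->5.5, |8|->7.5, |6|->5.5, |2|->2, |8|->7.5
Step 3: Attach original signs; sum ranks with positive sign and with negative sign.
W+ = 3.5 + 1 + 7.5 = 12
W- = 3.5 + 5.5 + 5.5 + 2 + 7.5 = 24
(Check: W+ + W- = 36 should equal n(n+1)/2 = 36.)
Step 4: Test statistic W = min(W+, W-) = 12.
Step 5: Ties in |d|, so use the tie-corrected normal approximation.
        E[W] = n(n+1)/4 = 8*9/4 = 18.
        Tie groups: |d|=4 (t=2), |d|=6 (t=2), |d|=8 (t=2); sum(t^3 - t) = 18.
        Var[W] = n(n+1)(2n+1)/24 - sum(t^3-t)/48 = 1224/24 - 18/48 = 50.625.
        z = (W - E[W]) / sqrt(Var[W]) = (12 - 18) / 7.1151 = -0.8433.
        Two-sided p = 2*Phi(z) = 0.399075.
Step 6: alpha = 0.1. fail to reject H0.

W+ = 12, W- = 24, W = min = 12, p = 0.399075, fail to reject H0.


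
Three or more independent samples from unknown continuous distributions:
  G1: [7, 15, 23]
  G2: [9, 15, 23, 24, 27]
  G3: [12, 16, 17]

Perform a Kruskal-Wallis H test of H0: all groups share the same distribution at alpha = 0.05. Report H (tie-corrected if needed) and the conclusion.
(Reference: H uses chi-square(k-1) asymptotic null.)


Step 1: Combine all N = 11 observations and assign midranks.
sorted (value, group, rank): (7,G1,1), (9,G2,2), (12,G3,3), (15,G1,4.5), (15,G2,4.5), (16,G3,6), (17,G3,7), (23,G1,8.5), (23,G2,8.5), (24,G2,10), (27,G2,11)
Step 2: Sum ranks within each group.
R_1 = 14 (n_1 = 3)
R_2 = 36 (n_2 = 5)
R_3 = 16 (n_3 = 3)
Step 3: H = 12/(N(N+1)) * sum(R_i^2/n_i) - 3(N+1)
     = 12/(11*12) * (14^2/3 + 36^2/5 + 16^2/3) - 3*12
     = 0.090909 * 409.867 - 36
     = 1.260606.
Step 4: Ties present; correction factor C = 1 - 12/(11^3 - 11) = 0.990909. Corrected H = 1.260606 / 0.990909 = 1.272171.
Step 5: Under H0, H ~ chi^2(2); p-value = 0.529360.
Step 6: alpha = 0.05. fail to reject H0.

H = 1.2722, df = 2, p = 0.529360, fail to reject H0.


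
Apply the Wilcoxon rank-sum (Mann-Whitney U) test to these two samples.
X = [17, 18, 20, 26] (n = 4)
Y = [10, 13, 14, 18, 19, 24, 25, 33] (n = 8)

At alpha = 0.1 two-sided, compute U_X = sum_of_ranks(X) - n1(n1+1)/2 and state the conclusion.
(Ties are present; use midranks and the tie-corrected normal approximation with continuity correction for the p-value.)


Step 1: Combine and sort all 12 observations; assign midranks.
sorted (value, group): (10,Y), (13,Y), (14,Y), (17,X), (18,X), (18,Y), (19,Y), (20,X), (24,Y), (25,Y), (26,X), (33,Y)
ranks: 10->1, 13->2, 14->3, 17->4, 18->5.5, 18->5.5, 19->7, 20->8, 24->9, 25->10, 26->11, 33->12
Step 2: Rank sum for X: R1 = 4 + 5.5 + 8 + 11 = 28.5.
Step 3: U_X = R1 - n1(n1+1)/2 = 28.5 - 4*5/2 = 28.5 - 10 = 18.5.
       U_Y = n1*n2 - U_X = 32 - 18.5 = 13.5.
Step 4: Ties are present, so use the tie-corrected normal approximation (with continuity correction) for the p-value.
Step 5: p-value = 0.733647; compare to alpha = 0.1. fail to reject H0.

U_X = 18.5, p = 0.733647, fail to reject H0 at alpha = 0.1.


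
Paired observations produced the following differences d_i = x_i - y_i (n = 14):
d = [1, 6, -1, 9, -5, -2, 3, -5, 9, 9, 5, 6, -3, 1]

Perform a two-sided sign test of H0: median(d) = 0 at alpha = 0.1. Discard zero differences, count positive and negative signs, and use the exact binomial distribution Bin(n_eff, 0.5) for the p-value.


Step 1: Discard zero differences. Original n = 14; n_eff = number of nonzero differences = 14.
Nonzero differences (with sign): +1, +6, -1, +9, -5, -2, +3, -5, +9, +9, +5, +6, -3, +1
Step 2: Count signs: positive = 9, negative = 5.
Step 3: Under H0: P(positive) = 0.5, so the number of positives S ~ Bin(14, 0.5).
Step 4: Two-sided exact p-value = sum of Bin(14,0.5) probabilities at or below the observed probability = 0.423950.
Step 5: alpha = 0.1. fail to reject H0.

n_eff = 14, pos = 9, neg = 5, p = 0.423950, fail to reject H0.


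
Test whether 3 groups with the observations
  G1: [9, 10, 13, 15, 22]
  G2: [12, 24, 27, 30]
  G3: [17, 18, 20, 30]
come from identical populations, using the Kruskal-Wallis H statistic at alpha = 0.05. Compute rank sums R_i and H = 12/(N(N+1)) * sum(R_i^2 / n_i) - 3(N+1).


Step 1: Combine all N = 13 observations and assign midranks.
sorted (value, group, rank): (9,G1,1), (10,G1,2), (12,G2,3), (13,G1,4), (15,G1,5), (17,G3,6), (18,G3,7), (20,G3,8), (22,G1,9), (24,G2,10), (27,G2,11), (30,G2,12.5), (30,G3,12.5)
Step 2: Sum ranks within each group.
R_1 = 21 (n_1 = 5)
R_2 = 36.5 (n_2 = 4)
R_3 = 33.5 (n_3 = 4)
Step 3: H = 12/(N(N+1)) * sum(R_i^2/n_i) - 3(N+1)
     = 12/(13*14) * (21^2/5 + 36.5^2/4 + 33.5^2/4) - 3*14
     = 0.065934 * 701.825 - 42
     = 4.274176.
Step 4: Ties present; correction factor C = 1 - 6/(13^3 - 13) = 0.997253. Corrected H = 4.274176 / 0.997253 = 4.285950.
Step 5: Under H0, H ~ chi^2(2); p-value = 0.117305.
Step 6: alpha = 0.05. fail to reject H0.

H = 4.2860, df = 2, p = 0.117305, fail to reject H0.


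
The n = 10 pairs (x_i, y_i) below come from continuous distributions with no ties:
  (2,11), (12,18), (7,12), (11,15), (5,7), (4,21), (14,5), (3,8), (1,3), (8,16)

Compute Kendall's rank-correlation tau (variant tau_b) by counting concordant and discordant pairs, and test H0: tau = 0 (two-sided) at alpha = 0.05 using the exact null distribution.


Step 1: Enumerate the 45 unordered pairs (i,j) with i<j and classify each by sign(x_j-x_i) * sign(y_j-y_i).
  (1,2):dx=+10,dy=+7->C; (1,3):dx=+5,dy=+1->C; (1,4):dx=+9,dy=+4->C; (1,5):dx=+3,dy=-4->D
  (1,6):dx=+2,dy=+10->C; (1,7):dx=+12,dy=-6->D; (1,8):dx=+1,dy=-3->D; (1,9):dx=-1,dy=-8->C
  (1,10):dx=+6,dy=+5->C; (2,3):dx=-5,dy=-6->C; (2,4):dx=-1,dy=-3->C; (2,5):dx=-7,dy=-11->C
  (2,6):dx=-8,dy=+3->D; (2,7):dx=+2,dy=-13->D; (2,8):dx=-9,dy=-10->C; (2,9):dx=-11,dy=-15->C
  (2,10):dx=-4,dy=-2->C; (3,4):dx=+4,dy=+3->C; (3,5):dx=-2,dy=-5->C; (3,6):dx=-3,dy=+9->D
  (3,7):dx=+7,dy=-7->D; (3,8):dx=-4,dy=-4->C; (3,9):dx=-6,dy=-9->C; (3,10):dx=+1,dy=+4->C
  (4,5):dx=-6,dy=-8->C; (4,6):dx=-7,dy=+6->D; (4,7):dx=+3,dy=-10->D; (4,8):dx=-8,dy=-7->C
  (4,9):dx=-10,dy=-12->C; (4,10):dx=-3,dy=+1->D; (5,6):dx=-1,dy=+14->D; (5,7):dx=+9,dy=-2->D
  (5,8):dx=-2,dy=+1->D; (5,9):dx=-4,dy=-4->C; (5,10):dx=+3,dy=+9->C; (6,7):dx=+10,dy=-16->D
  (6,8):dx=-1,dy=-13->C; (6,9):dx=-3,dy=-18->C; (6,10):dx=+4,dy=-5->D; (7,8):dx=-11,dy=+3->D
  (7,9):dx=-13,dy=-2->C; (7,10):dx=-6,dy=+11->D; (8,9):dx=-2,dy=-5->C; (8,10):dx=+5,dy=+8->C
  (9,10):dx=+7,dy=+13->C
Step 2: C = 28, D = 17, total pairs = 45.
Step 3: tau = (C - D)/(n(n-1)/2) = (28 - 17)/45 = 0.244444.
Step 4: Exact two-sided p-value (enumerate n! = 3628800 permutations of y under H0): p = 0.380720.
Step 5: alpha = 0.05. fail to reject H0.

tau_b = 0.2444 (C=28, D=17), p = 0.380720, fail to reject H0.


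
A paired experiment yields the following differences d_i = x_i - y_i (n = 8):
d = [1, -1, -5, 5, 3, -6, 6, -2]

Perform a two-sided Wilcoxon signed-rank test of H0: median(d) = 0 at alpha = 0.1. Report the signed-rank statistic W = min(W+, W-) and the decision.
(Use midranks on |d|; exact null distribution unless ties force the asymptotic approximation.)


Step 1: Drop any zero differences (none here) and take |d_i|.
|d| = [1, 1, 5, 5, 3, 6, 6, 2]
Step 2: Midrank |d_i| (ties get averaged ranks).
ranks: |1|->1.5, |1|->1.5, |5|->5.5, |5|->5.5, |3|->4, |6|->7.5, |6|->7.5, |2|->3
Step 3: Attach original signs; sum ranks with positive sign and with negative sign.
W+ = 1.5 + 5.5 + 4 + 7.5 = 18.5
W- = 1.5 + 5.5 + 7.5 + 3 = 17.5
(Check: W+ + W- = 36 should equal n(n+1)/2 = 36.)
Step 4: Test statistic W = min(W+, W-) = 17.5.
Step 5: Ties in |d|, so use the tie-corrected normal approximation.
        E[W] = n(n+1)/4 = 8*9/4 = 18.
        Tie groups: |d|=1 (t=2), |d|=5 (t=2), |d|=6 (t=2); sum(t^3 - t) = 18.
        Var[W] = n(n+1)(2n+1)/24 - sum(t^3-t)/48 = 1224/24 - 18/48 = 50.625.
        z = (W - E[W]) / sqrt(Var[W]) = (17.5 - 18) / 7.1151 = -0.0703.
        Two-sided p = 2*Phi(z) = 0.943977.
Step 6: alpha = 0.1. fail to reject H0.

W+ = 18.5, W- = 17.5, W = min = 17.5, p = 0.943977, fail to reject H0.


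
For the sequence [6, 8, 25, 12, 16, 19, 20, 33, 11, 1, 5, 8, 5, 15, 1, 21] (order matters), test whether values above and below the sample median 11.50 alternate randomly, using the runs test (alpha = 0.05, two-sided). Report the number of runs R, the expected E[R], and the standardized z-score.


Step 1: Compute median = 11.50; label A = above, B = below.
Labels in order: BBAAAAAABBBBBABA  (n_A = 8, n_B = 8)
Step 2: Count runs R = 6.
Step 3: Under H0 (random ordering), E[R] = 2*n_A*n_B/(n_A+n_B) + 1 = 2*8*8/16 + 1 = 9.0000.
        Var[R] = 2*n_A*n_B*(2*n_A*n_B - n_A - n_B) / ((n_A+n_B)^2 * (n_A+n_B-1)) = 14336/3840 = 3.7333.
        SD[R] = 1.9322.
Step 4: Continuity-corrected z = (R + 0.5 - E[R]) / SD[R] = (6 + 0.5 - 9.0000) / 1.9322 = -1.2939.
Step 5: Two-sided p-value via normal approximation = 2*(1 - Phi(|z|)) = 0.195709.
Step 6: alpha = 0.05. fail to reject H0.

R = 6, z = -1.2939, p = 0.195709, fail to reject H0.


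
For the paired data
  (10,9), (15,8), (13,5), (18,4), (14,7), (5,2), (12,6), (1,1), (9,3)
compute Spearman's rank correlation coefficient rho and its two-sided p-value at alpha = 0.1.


Step 1: Rank x and y separately (midranks; no ties here).
rank(x): 10->4, 15->8, 13->6, 18->9, 14->7, 5->2, 12->5, 1->1, 9->3
rank(y): 9->9, 8->8, 5->5, 4->4, 7->7, 2->2, 6->6, 1->1, 3->3
Step 2: d_i = R_x(i) - R_y(i); compute d_i^2.
  (4-9)^2=25, (8-8)^2=0, (6-5)^2=1, (9-4)^2=25, (7-7)^2=0, (2-2)^2=0, (5-6)^2=1, (1-1)^2=0, (3-3)^2=0
sum(d^2) = 52.
Step 3: rho = 1 - 6*52 / (9*(9^2 - 1)) = 1 - 312/720 = 0.566667.
Step 4: Under H0, t = rho * sqrt((n-2)/(1-rho^2)) = 1.8196 ~ t(7).
Step 5: Two-sided p-value from the t-distribution with 7 df = 0.111633.
Step 6: alpha = 0.1. fail to reject H0.

rho = 0.5667, p = 0.111633, fail to reject H0 at alpha = 0.1.


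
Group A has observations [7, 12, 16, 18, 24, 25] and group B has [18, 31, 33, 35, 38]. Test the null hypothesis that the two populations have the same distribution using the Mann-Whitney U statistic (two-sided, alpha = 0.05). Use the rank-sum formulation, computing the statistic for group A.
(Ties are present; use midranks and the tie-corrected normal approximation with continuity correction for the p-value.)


Step 1: Combine and sort all 11 observations; assign midranks.
sorted (value, group): (7,X), (12,X), (16,X), (18,X), (18,Y), (24,X), (25,X), (31,Y), (33,Y), (35,Y), (38,Y)
ranks: 7->1, 12->2, 16->3, 18->4.5, 18->4.5, 24->6, 25->7, 31->8, 33->9, 35->10, 38->11
Step 2: Rank sum for X: R1 = 1 + 2 + 3 + 4.5 + 6 + 7 = 23.5.
Step 3: U_X = R1 - n1(n1+1)/2 = 23.5 - 6*7/2 = 23.5 - 21 = 2.5.
       U_Y = n1*n2 - U_X = 30 - 2.5 = 27.5.
Step 4: Ties are present, so use the tie-corrected normal approximation (with continuity correction) for the p-value.
Step 5: p-value = 0.028100; compare to alpha = 0.05. reject H0.

U_X = 2.5, p = 0.028100, reject H0 at alpha = 0.05.


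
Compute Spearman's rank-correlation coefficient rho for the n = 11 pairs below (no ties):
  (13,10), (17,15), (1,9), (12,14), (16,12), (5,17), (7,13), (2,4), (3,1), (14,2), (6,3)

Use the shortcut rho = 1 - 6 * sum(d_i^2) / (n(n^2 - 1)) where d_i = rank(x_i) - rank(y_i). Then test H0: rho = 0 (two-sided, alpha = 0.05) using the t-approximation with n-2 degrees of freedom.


Step 1: Rank x and y separately (midranks; no ties here).
rank(x): 13->8, 17->11, 1->1, 12->7, 16->10, 5->4, 7->6, 2->2, 3->3, 14->9, 6->5
rank(y): 10->6, 15->10, 9->5, 14->9, 12->7, 17->11, 13->8, 4->4, 1->1, 2->2, 3->3
Step 2: d_i = R_x(i) - R_y(i); compute d_i^2.
  (8-6)^2=4, (11-10)^2=1, (1-5)^2=16, (7-9)^2=4, (10-7)^2=9, (4-11)^2=49, (6-8)^2=4, (2-4)^2=4, (3-1)^2=4, (9-2)^2=49, (5-3)^2=4
sum(d^2) = 148.
Step 3: rho = 1 - 6*148 / (11*(11^2 - 1)) = 1 - 888/1320 = 0.327273.
Step 4: Under H0, t = rho * sqrt((n-2)/(1-rho^2)) = 1.0390 ~ t(9).
Step 5: Two-sided p-value from the t-distribution with 9 df = 0.325895.
Step 6: alpha = 0.05. fail to reject H0.

rho = 0.3273, p = 0.325895, fail to reject H0 at alpha = 0.05.


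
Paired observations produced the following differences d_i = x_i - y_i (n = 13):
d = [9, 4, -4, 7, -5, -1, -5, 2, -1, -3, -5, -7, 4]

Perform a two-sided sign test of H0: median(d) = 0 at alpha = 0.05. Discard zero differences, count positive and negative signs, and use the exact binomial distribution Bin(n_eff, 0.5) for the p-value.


Step 1: Discard zero differences. Original n = 13; n_eff = number of nonzero differences = 13.
Nonzero differences (with sign): +9, +4, -4, +7, -5, -1, -5, +2, -1, -3, -5, -7, +4
Step 2: Count signs: positive = 5, negative = 8.
Step 3: Under H0: P(positive) = 0.5, so the number of positives S ~ Bin(13, 0.5).
Step 4: Two-sided exact p-value = sum of Bin(13,0.5) probabilities at or below the observed probability = 0.581055.
Step 5: alpha = 0.05. fail to reject H0.

n_eff = 13, pos = 5, neg = 8, p = 0.581055, fail to reject H0.


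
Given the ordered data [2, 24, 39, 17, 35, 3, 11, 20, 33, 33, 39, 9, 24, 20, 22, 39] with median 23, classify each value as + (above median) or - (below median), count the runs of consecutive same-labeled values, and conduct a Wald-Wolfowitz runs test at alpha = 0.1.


Step 1: Compute median = 23; label A = above, B = below.
Labels in order: BAABABBBAAABABBA  (n_A = 8, n_B = 8)
Step 2: Count runs R = 10.
Step 3: Under H0 (random ordering), E[R] = 2*n_A*n_B/(n_A+n_B) + 1 = 2*8*8/16 + 1 = 9.0000.
        Var[R] = 2*n_A*n_B*(2*n_A*n_B - n_A - n_B) / ((n_A+n_B)^2 * (n_A+n_B-1)) = 14336/3840 = 3.7333.
        SD[R] = 1.9322.
Step 4: Continuity-corrected z = (R - 0.5 - E[R]) / SD[R] = (10 - 0.5 - 9.0000) / 1.9322 = 0.2588.
Step 5: Two-sided p-value via normal approximation = 2*(1 - Phi(|z|)) = 0.795809.
Step 6: alpha = 0.1. fail to reject H0.

R = 10, z = 0.2588, p = 0.795809, fail to reject H0.


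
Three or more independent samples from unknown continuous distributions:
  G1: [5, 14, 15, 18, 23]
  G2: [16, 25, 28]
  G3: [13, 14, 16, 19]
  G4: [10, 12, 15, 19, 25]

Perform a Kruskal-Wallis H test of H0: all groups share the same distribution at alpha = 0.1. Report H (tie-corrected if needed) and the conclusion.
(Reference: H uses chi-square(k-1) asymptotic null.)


Step 1: Combine all N = 17 observations and assign midranks.
sorted (value, group, rank): (5,G1,1), (10,G4,2), (12,G4,3), (13,G3,4), (14,G1,5.5), (14,G3,5.5), (15,G1,7.5), (15,G4,7.5), (16,G2,9.5), (16,G3,9.5), (18,G1,11), (19,G3,12.5), (19,G4,12.5), (23,G1,14), (25,G2,15.5), (25,G4,15.5), (28,G2,17)
Step 2: Sum ranks within each group.
R_1 = 39 (n_1 = 5)
R_2 = 42 (n_2 = 3)
R_3 = 31.5 (n_3 = 4)
R_4 = 40.5 (n_4 = 5)
Step 3: H = 12/(N(N+1)) * sum(R_i^2/n_i) - 3(N+1)
     = 12/(17*18) * (39^2/5 + 42^2/3 + 31.5^2/4 + 40.5^2/5) - 3*18
     = 0.039216 * 1468.31 - 54
     = 3.580882.
Step 4: Ties present; correction factor C = 1 - 30/(17^3 - 17) = 0.993873. Corrected H = 3.580882 / 0.993873 = 3.602959.
Step 5: Under H0, H ~ chi^2(3); p-value = 0.307652.
Step 6: alpha = 0.1. fail to reject H0.

H = 3.6030, df = 3, p = 0.307652, fail to reject H0.


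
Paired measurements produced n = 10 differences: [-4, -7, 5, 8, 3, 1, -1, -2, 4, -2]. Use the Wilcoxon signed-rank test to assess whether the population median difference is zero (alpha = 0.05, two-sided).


Step 1: Drop any zero differences (none here) and take |d_i|.
|d| = [4, 7, 5, 8, 3, 1, 1, 2, 4, 2]
Step 2: Midrank |d_i| (ties get averaged ranks).
ranks: |4|->6.5, |7|->9, |5|->8, |8|->10, |3|->5, |1|->1.5, |1|->1.5, |2|->3.5, |4|->6.5, |2|->3.5
Step 3: Attach original signs; sum ranks with positive sign and with negative sign.
W+ = 8 + 10 + 5 + 1.5 + 6.5 = 31
W- = 6.5 + 9 + 1.5 + 3.5 + 3.5 = 24
(Check: W+ + W- = 55 should equal n(n+1)/2 = 55.)
Step 4: Test statistic W = min(W+, W-) = 24.
Step 5: Ties in |d|, so use the tie-corrected normal approximation.
        E[W] = n(n+1)/4 = 10*11/4 = 27.5.
        Tie groups: |d|=1 (t=2), |d|=2 (t=2), |d|=4 (t=2); sum(t^3 - t) = 18.
        Var[W] = n(n+1)(2n+1)/24 - sum(t^3-t)/48 = 2310/24 - 18/48 = 95.875.
        z = (W - E[W]) / sqrt(Var[W]) = (24 - 27.5) / 9.7916 = -0.3575.
        Two-sided p = 2*Phi(z) = 0.720755.
Step 6: alpha = 0.05. fail to reject H0.

W+ = 31, W- = 24, W = min = 24, p = 0.720755, fail to reject H0.


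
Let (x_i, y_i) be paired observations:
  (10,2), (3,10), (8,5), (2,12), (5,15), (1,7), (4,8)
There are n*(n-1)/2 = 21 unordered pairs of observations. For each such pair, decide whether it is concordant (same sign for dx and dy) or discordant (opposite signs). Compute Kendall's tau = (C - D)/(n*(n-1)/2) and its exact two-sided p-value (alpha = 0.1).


Step 1: Enumerate the 21 unordered pairs (i,j) with i<j and classify each by sign(x_j-x_i) * sign(y_j-y_i).
  (1,2):dx=-7,dy=+8->D; (1,3):dx=-2,dy=+3->D; (1,4):dx=-8,dy=+10->D; (1,5):dx=-5,dy=+13->D
  (1,6):dx=-9,dy=+5->D; (1,7):dx=-6,dy=+6->D; (2,3):dx=+5,dy=-5->D; (2,4):dx=-1,dy=+2->D
  (2,5):dx=+2,dy=+5->C; (2,6):dx=-2,dy=-3->C; (2,7):dx=+1,dy=-2->D; (3,4):dx=-6,dy=+7->D
  (3,5):dx=-3,dy=+10->D; (3,6):dx=-7,dy=+2->D; (3,7):dx=-4,dy=+3->D; (4,5):dx=+3,dy=+3->C
  (4,6):dx=-1,dy=-5->C; (4,7):dx=+2,dy=-4->D; (5,6):dx=-4,dy=-8->C; (5,7):dx=-1,dy=-7->C
  (6,7):dx=+3,dy=+1->C
Step 2: C = 7, D = 14, total pairs = 21.
Step 3: tau = (C - D)/(n(n-1)/2) = (7 - 14)/21 = -0.333333.
Step 4: Exact two-sided p-value (enumerate n! = 5040 permutations of y under H0): p = 0.381349.
Step 5: alpha = 0.1. fail to reject H0.

tau_b = -0.3333 (C=7, D=14), p = 0.381349, fail to reject H0.


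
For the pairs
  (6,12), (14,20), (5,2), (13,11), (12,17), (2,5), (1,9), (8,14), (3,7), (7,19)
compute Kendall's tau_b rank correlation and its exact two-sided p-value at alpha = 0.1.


Step 1: Enumerate the 45 unordered pairs (i,j) with i<j and classify each by sign(x_j-x_i) * sign(y_j-y_i).
  (1,2):dx=+8,dy=+8->C; (1,3):dx=-1,dy=-10->C; (1,4):dx=+7,dy=-1->D; (1,5):dx=+6,dy=+5->C
  (1,6):dx=-4,dy=-7->C; (1,7):dx=-5,dy=-3->C; (1,8):dx=+2,dy=+2->C; (1,9):dx=-3,dy=-5->C
  (1,10):dx=+1,dy=+7->C; (2,3):dx=-9,dy=-18->C; (2,4):dx=-1,dy=-9->C; (2,5):dx=-2,dy=-3->C
  (2,6):dx=-12,dy=-15->C; (2,7):dx=-13,dy=-11->C; (2,8):dx=-6,dy=-6->C; (2,9):dx=-11,dy=-13->C
  (2,10):dx=-7,dy=-1->C; (3,4):dx=+8,dy=+9->C; (3,5):dx=+7,dy=+15->C; (3,6):dx=-3,dy=+3->D
  (3,7):dx=-4,dy=+7->D; (3,8):dx=+3,dy=+12->C; (3,9):dx=-2,dy=+5->D; (3,10):dx=+2,dy=+17->C
  (4,5):dx=-1,dy=+6->D; (4,6):dx=-11,dy=-6->C; (4,7):dx=-12,dy=-2->C; (4,8):dx=-5,dy=+3->D
  (4,9):dx=-10,dy=-4->C; (4,10):dx=-6,dy=+8->D; (5,6):dx=-10,dy=-12->C; (5,7):dx=-11,dy=-8->C
  (5,8):dx=-4,dy=-3->C; (5,9):dx=-9,dy=-10->C; (5,10):dx=-5,dy=+2->D; (6,7):dx=-1,dy=+4->D
  (6,8):dx=+6,dy=+9->C; (6,9):dx=+1,dy=+2->C; (6,10):dx=+5,dy=+14->C; (7,8):dx=+7,dy=+5->C
  (7,9):dx=+2,dy=-2->D; (7,10):dx=+6,dy=+10->C; (8,9):dx=-5,dy=-7->C; (8,10):dx=-1,dy=+5->D
  (9,10):dx=+4,dy=+12->C
Step 2: C = 34, D = 11, total pairs = 45.
Step 3: tau = (C - D)/(n(n-1)/2) = (34 - 11)/45 = 0.511111.
Step 4: Exact two-sided p-value (enumerate n! = 3628800 permutations of y under H0): p = 0.046623.
Step 5: alpha = 0.1. reject H0.

tau_b = 0.5111 (C=34, D=11), p = 0.046623, reject H0.


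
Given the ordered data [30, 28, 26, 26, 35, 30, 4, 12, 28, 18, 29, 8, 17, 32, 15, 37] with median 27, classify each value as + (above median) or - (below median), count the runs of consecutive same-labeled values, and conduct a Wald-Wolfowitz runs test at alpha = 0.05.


Step 1: Compute median = 27; label A = above, B = below.
Labels in order: AABBAABBABABBABA  (n_A = 8, n_B = 8)
Step 2: Count runs R = 11.
Step 3: Under H0 (random ordering), E[R] = 2*n_A*n_B/(n_A+n_B) + 1 = 2*8*8/16 + 1 = 9.0000.
        Var[R] = 2*n_A*n_B*(2*n_A*n_B - n_A - n_B) / ((n_A+n_B)^2 * (n_A+n_B-1)) = 14336/3840 = 3.7333.
        SD[R] = 1.9322.
Step 4: Continuity-corrected z = (R - 0.5 - E[R]) / SD[R] = (11 - 0.5 - 9.0000) / 1.9322 = 0.7763.
Step 5: Two-sided p-value via normal approximation = 2*(1 - Phi(|z|)) = 0.437558.
Step 6: alpha = 0.05. fail to reject H0.

R = 11, z = 0.7763, p = 0.437558, fail to reject H0.


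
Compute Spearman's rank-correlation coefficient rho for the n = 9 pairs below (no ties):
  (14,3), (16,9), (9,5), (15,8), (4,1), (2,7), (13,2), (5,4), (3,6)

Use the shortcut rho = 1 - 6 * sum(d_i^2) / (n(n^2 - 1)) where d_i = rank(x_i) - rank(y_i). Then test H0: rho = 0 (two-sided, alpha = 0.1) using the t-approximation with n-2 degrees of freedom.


Step 1: Rank x and y separately (midranks; no ties here).
rank(x): 14->7, 16->9, 9->5, 15->8, 4->3, 2->1, 13->6, 5->4, 3->2
rank(y): 3->3, 9->9, 5->5, 8->8, 1->1, 7->7, 2->2, 4->4, 6->6
Step 2: d_i = R_x(i) - R_y(i); compute d_i^2.
  (7-3)^2=16, (9-9)^2=0, (5-5)^2=0, (8-8)^2=0, (3-1)^2=4, (1-7)^2=36, (6-2)^2=16, (4-4)^2=0, (2-6)^2=16
sum(d^2) = 88.
Step 3: rho = 1 - 6*88 / (9*(9^2 - 1)) = 1 - 528/720 = 0.266667.
Step 4: Under H0, t = rho * sqrt((n-2)/(1-rho^2)) = 0.7320 ~ t(7).
Step 5: Two-sided p-value from the t-distribution with 7 df = 0.487922.
Step 6: alpha = 0.1. fail to reject H0.

rho = 0.2667, p = 0.487922, fail to reject H0 at alpha = 0.1.


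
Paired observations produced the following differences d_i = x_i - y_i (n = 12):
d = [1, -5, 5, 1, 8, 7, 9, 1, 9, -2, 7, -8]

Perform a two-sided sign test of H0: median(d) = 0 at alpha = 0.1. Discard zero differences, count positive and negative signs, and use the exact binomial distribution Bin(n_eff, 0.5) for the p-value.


Step 1: Discard zero differences. Original n = 12; n_eff = number of nonzero differences = 12.
Nonzero differences (with sign): +1, -5, +5, +1, +8, +7, +9, +1, +9, -2, +7, -8
Step 2: Count signs: positive = 9, negative = 3.
Step 3: Under H0: P(positive) = 0.5, so the number of positives S ~ Bin(12, 0.5).
Step 4: Two-sided exact p-value = sum of Bin(12,0.5) probabilities at or below the observed probability = 0.145996.
Step 5: alpha = 0.1. fail to reject H0.

n_eff = 12, pos = 9, neg = 3, p = 0.145996, fail to reject H0.


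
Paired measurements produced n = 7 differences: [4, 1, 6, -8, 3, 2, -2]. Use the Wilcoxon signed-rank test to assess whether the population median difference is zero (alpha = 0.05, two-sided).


Step 1: Drop any zero differences (none here) and take |d_i|.
|d| = [4, 1, 6, 8, 3, 2, 2]
Step 2: Midrank |d_i| (ties get averaged ranks).
ranks: |4|->5, |1|->1, |6|->6, |8|->7, |3|->4, |2|->2.5, |2|->2.5
Step 3: Attach original signs; sum ranks with positive sign and with negative sign.
W+ = 5 + 1 + 6 + 4 + 2.5 = 18.5
W- = 7 + 2.5 = 9.5
(Check: W+ + W- = 28 should equal n(n+1)/2 = 28.)
Step 4: Test statistic W = min(W+, W-) = 9.5.
Step 5: Ties in |d|, so use the tie-corrected normal approximation.
        E[W] = n(n+1)/4 = 7*8/4 = 14.
        Tie groups: |d|=2 (t=2); sum(t^3 - t) = 6.
        Var[W] = n(n+1)(2n+1)/24 - sum(t^3-t)/48 = 840/24 - 6/48 = 34.875.
        z = (W - E[W]) / sqrt(Var[W]) = (9.5 - 14) / 5.9055 = -0.7620.
        Two-sided p = 2*Phi(z) = 0.446060.
Step 6: alpha = 0.05. fail to reject H0.

W+ = 18.5, W- = 9.5, W = min = 9.5, p = 0.446060, fail to reject H0.


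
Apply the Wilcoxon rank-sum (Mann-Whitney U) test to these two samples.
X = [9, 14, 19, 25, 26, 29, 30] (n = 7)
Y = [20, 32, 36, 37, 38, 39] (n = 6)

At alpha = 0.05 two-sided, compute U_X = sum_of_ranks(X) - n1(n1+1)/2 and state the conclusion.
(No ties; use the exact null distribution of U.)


Step 1: Combine and sort all 13 observations; assign midranks.
sorted (value, group): (9,X), (14,X), (19,X), (20,Y), (25,X), (26,X), (29,X), (30,X), (32,Y), (36,Y), (37,Y), (38,Y), (39,Y)
ranks: 9->1, 14->2, 19->3, 20->4, 25->5, 26->6, 29->7, 30->8, 32->9, 36->10, 37->11, 38->12, 39->13
Step 2: Rank sum for X: R1 = 1 + 2 + 3 + 5 + 6 + 7 + 8 = 32.
Step 3: U_X = R1 - n1(n1+1)/2 = 32 - 7*8/2 = 32 - 28 = 4.
       U_Y = n1*n2 - U_X = 42 - 4 = 38.
Step 4: No ties, so the exact null distribution of U (based on enumerating the C(13,7) = 1716 equally likely rank assignments) gives the two-sided p-value.
Step 5: p-value = 0.013986; compare to alpha = 0.05. reject H0.

U_X = 4, p = 0.013986, reject H0 at alpha = 0.05.


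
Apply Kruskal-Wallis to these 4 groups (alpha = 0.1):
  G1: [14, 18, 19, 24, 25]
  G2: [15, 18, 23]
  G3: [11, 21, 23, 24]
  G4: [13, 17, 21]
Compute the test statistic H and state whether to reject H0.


Step 1: Combine all N = 15 observations and assign midranks.
sorted (value, group, rank): (11,G3,1), (13,G4,2), (14,G1,3), (15,G2,4), (17,G4,5), (18,G1,6.5), (18,G2,6.5), (19,G1,8), (21,G3,9.5), (21,G4,9.5), (23,G2,11.5), (23,G3,11.5), (24,G1,13.5), (24,G3,13.5), (25,G1,15)
Step 2: Sum ranks within each group.
R_1 = 46 (n_1 = 5)
R_2 = 22 (n_2 = 3)
R_3 = 35.5 (n_3 = 4)
R_4 = 16.5 (n_4 = 3)
Step 3: H = 12/(N(N+1)) * sum(R_i^2/n_i) - 3(N+1)
     = 12/(15*16) * (46^2/5 + 22^2/3 + 35.5^2/4 + 16.5^2/3) - 3*16
     = 0.050000 * 990.346 - 48
     = 1.517292.
Step 4: Ties present; correction factor C = 1 - 24/(15^3 - 15) = 0.992857. Corrected H = 1.517292 / 0.992857 = 1.528207.
Step 5: Under H0, H ~ chi^2(3); p-value = 0.675776.
Step 6: alpha = 0.1. fail to reject H0.

H = 1.5282, df = 3, p = 0.675776, fail to reject H0.


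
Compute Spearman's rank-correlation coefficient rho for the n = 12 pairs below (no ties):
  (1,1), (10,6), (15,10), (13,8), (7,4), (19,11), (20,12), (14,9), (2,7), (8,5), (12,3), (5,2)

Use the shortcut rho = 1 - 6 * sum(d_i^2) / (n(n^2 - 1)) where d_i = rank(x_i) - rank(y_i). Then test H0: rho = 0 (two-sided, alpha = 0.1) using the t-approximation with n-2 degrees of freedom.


Step 1: Rank x and y separately (midranks; no ties here).
rank(x): 1->1, 10->6, 15->10, 13->8, 7->4, 19->11, 20->12, 14->9, 2->2, 8->5, 12->7, 5->3
rank(y): 1->1, 6->6, 10->10, 8->8, 4->4, 11->11, 12->12, 9->9, 7->7, 5->5, 3->3, 2->2
Step 2: d_i = R_x(i) - R_y(i); compute d_i^2.
  (1-1)^2=0, (6-6)^2=0, (10-10)^2=0, (8-8)^2=0, (4-4)^2=0, (11-11)^2=0, (12-12)^2=0, (9-9)^2=0, (2-7)^2=25, (5-5)^2=0, (7-3)^2=16, (3-2)^2=1
sum(d^2) = 42.
Step 3: rho = 1 - 6*42 / (12*(12^2 - 1)) = 1 - 252/1716 = 0.853147.
Step 4: Under H0, t = rho * sqrt((n-2)/(1-rho^2)) = 5.1716 ~ t(10).
Step 5: Two-sided p-value from the t-distribution with 10 df = 0.000418.
Step 6: alpha = 0.1. reject H0.

rho = 0.8531, p = 0.000418, reject H0 at alpha = 0.1.


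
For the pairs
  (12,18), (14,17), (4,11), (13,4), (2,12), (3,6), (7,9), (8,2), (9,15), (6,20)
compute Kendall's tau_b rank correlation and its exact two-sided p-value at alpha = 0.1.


Step 1: Enumerate the 45 unordered pairs (i,j) with i<j and classify each by sign(x_j-x_i) * sign(y_j-y_i).
  (1,2):dx=+2,dy=-1->D; (1,3):dx=-8,dy=-7->C; (1,4):dx=+1,dy=-14->D; (1,5):dx=-10,dy=-6->C
  (1,6):dx=-9,dy=-12->C; (1,7):dx=-5,dy=-9->C; (1,8):dx=-4,dy=-16->C; (1,9):dx=-3,dy=-3->C
  (1,10):dx=-6,dy=+2->D; (2,3):dx=-10,dy=-6->C; (2,4):dx=-1,dy=-13->C; (2,5):dx=-12,dy=-5->C
  (2,6):dx=-11,dy=-11->C; (2,7):dx=-7,dy=-8->C; (2,8):dx=-6,dy=-15->C; (2,9):dx=-5,dy=-2->C
  (2,10):dx=-8,dy=+3->D; (3,4):dx=+9,dy=-7->D; (3,5):dx=-2,dy=+1->D; (3,6):dx=-1,dy=-5->C
  (3,7):dx=+3,dy=-2->D; (3,8):dx=+4,dy=-9->D; (3,9):dx=+5,dy=+4->C; (3,10):dx=+2,dy=+9->C
  (4,5):dx=-11,dy=+8->D; (4,6):dx=-10,dy=+2->D; (4,7):dx=-6,dy=+5->D; (4,8):dx=-5,dy=-2->C
  (4,9):dx=-4,dy=+11->D; (4,10):dx=-7,dy=+16->D; (5,6):dx=+1,dy=-6->D; (5,7):dx=+5,dy=-3->D
  (5,8):dx=+6,dy=-10->D; (5,9):dx=+7,dy=+3->C; (5,10):dx=+4,dy=+8->C; (6,7):dx=+4,dy=+3->C
  (6,8):dx=+5,dy=-4->D; (6,9):dx=+6,dy=+9->C; (6,10):dx=+3,dy=+14->C; (7,8):dx=+1,dy=-7->D
  (7,9):dx=+2,dy=+6->C; (7,10):dx=-1,dy=+11->D; (8,9):dx=+1,dy=+13->C; (8,10):dx=-2,dy=+18->D
  (9,10):dx=-3,dy=+5->D
Step 2: C = 24, D = 21, total pairs = 45.
Step 3: tau = (C - D)/(n(n-1)/2) = (24 - 21)/45 = 0.066667.
Step 4: Exact two-sided p-value (enumerate n! = 3628800 permutations of y under H0): p = 0.861801.
Step 5: alpha = 0.1. fail to reject H0.

tau_b = 0.0667 (C=24, D=21), p = 0.861801, fail to reject H0.


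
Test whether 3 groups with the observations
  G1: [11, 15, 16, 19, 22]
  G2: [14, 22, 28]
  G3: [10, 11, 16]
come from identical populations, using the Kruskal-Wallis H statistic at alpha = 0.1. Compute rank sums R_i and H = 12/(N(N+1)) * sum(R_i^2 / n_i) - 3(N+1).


Step 1: Combine all N = 11 observations and assign midranks.
sorted (value, group, rank): (10,G3,1), (11,G1,2.5), (11,G3,2.5), (14,G2,4), (15,G1,5), (16,G1,6.5), (16,G3,6.5), (19,G1,8), (22,G1,9.5), (22,G2,9.5), (28,G2,11)
Step 2: Sum ranks within each group.
R_1 = 31.5 (n_1 = 5)
R_2 = 24.5 (n_2 = 3)
R_3 = 10 (n_3 = 3)
Step 3: H = 12/(N(N+1)) * sum(R_i^2/n_i) - 3(N+1)
     = 12/(11*12) * (31.5^2/5 + 24.5^2/3 + 10^2/3) - 3*12
     = 0.090909 * 431.867 - 36
     = 3.260606.
Step 4: Ties present; correction factor C = 1 - 18/(11^3 - 11) = 0.986364. Corrected H = 3.260606 / 0.986364 = 3.305684.
Step 5: Under H0, H ~ chi^2(2); p-value = 0.191505.
Step 6: alpha = 0.1. fail to reject H0.

H = 3.3057, df = 2, p = 0.191505, fail to reject H0.


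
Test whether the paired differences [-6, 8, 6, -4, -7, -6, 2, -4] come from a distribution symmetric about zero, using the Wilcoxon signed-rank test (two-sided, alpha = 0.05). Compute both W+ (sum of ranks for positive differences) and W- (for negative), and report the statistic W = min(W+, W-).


Step 1: Drop any zero differences (none here) and take |d_i|.
|d| = [6, 8, 6, 4, 7, 6, 2, 4]
Step 2: Midrank |d_i| (ties get averaged ranks).
ranks: |6|->5, |8|->8, |6|->5, |4|->2.5, |7|->7, |6|->5, |2|->1, |4|->2.5
Step 3: Attach original signs; sum ranks with positive sign and with negative sign.
W+ = 8 + 5 + 1 = 14
W- = 5 + 2.5 + 7 + 5 + 2.5 = 22
(Check: W+ + W- = 36 should equal n(n+1)/2 = 36.)
Step 4: Test statistic W = min(W+, W-) = 14.
Step 5: Ties in |d|, so use the tie-corrected normal approximation.
        E[W] = n(n+1)/4 = 8*9/4 = 18.
        Tie groups: |d|=4 (t=2), |d|=6 (t=3); sum(t^3 - t) = 30.
        Var[W] = n(n+1)(2n+1)/24 - sum(t^3-t)/48 = 1224/24 - 30/48 = 50.375.
        z = (W - E[W]) / sqrt(Var[W]) = (14 - 18) / 7.0975 = -0.5636.
        Two-sided p = 2*Phi(z) = 0.573043.
Step 6: alpha = 0.05. fail to reject H0.

W+ = 14, W- = 22, W = min = 14, p = 0.573043, fail to reject H0.


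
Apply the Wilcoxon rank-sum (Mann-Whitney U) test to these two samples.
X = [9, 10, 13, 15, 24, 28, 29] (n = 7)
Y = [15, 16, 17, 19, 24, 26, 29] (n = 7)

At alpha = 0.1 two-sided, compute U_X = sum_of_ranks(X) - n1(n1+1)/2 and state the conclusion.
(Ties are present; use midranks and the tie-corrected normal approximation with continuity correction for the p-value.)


Step 1: Combine and sort all 14 observations; assign midranks.
sorted (value, group): (9,X), (10,X), (13,X), (15,X), (15,Y), (16,Y), (17,Y), (19,Y), (24,X), (24,Y), (26,Y), (28,X), (29,X), (29,Y)
ranks: 9->1, 10->2, 13->3, 15->4.5, 15->4.5, 16->6, 17->7, 19->8, 24->9.5, 24->9.5, 26->11, 28->12, 29->13.5, 29->13.5
Step 2: Rank sum for X: R1 = 1 + 2 + 3 + 4.5 + 9.5 + 12 + 13.5 = 45.5.
Step 3: U_X = R1 - n1(n1+1)/2 = 45.5 - 7*8/2 = 45.5 - 28 = 17.5.
       U_Y = n1*n2 - U_X = 49 - 17.5 = 31.5.
Step 4: Ties are present, so use the tie-corrected normal approximation (with continuity correction) for the p-value.
Step 5: p-value = 0.404681; compare to alpha = 0.1. fail to reject H0.

U_X = 17.5, p = 0.404681, fail to reject H0 at alpha = 0.1.


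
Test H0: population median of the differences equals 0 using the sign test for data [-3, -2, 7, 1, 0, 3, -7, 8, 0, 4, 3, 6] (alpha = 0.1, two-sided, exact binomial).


Step 1: Discard zero differences. Original n = 12; n_eff = number of nonzero differences = 10.
Nonzero differences (with sign): -3, -2, +7, +1, +3, -7, +8, +4, +3, +6
Step 2: Count signs: positive = 7, negative = 3.
Step 3: Under H0: P(positive) = 0.5, so the number of positives S ~ Bin(10, 0.5).
Step 4: Two-sided exact p-value = sum of Bin(10,0.5) probabilities at or below the observed probability = 0.343750.
Step 5: alpha = 0.1. fail to reject H0.

n_eff = 10, pos = 7, neg = 3, p = 0.343750, fail to reject H0.


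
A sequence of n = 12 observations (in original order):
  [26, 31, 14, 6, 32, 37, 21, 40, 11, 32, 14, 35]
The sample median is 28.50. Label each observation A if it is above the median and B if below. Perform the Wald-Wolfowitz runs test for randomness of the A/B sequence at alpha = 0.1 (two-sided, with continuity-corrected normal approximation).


Step 1: Compute median = 28.50; label A = above, B = below.
Labels in order: BABBAABABABA  (n_A = 6, n_B = 6)
Step 2: Count runs R = 10.
Step 3: Under H0 (random ordering), E[R] = 2*n_A*n_B/(n_A+n_B) + 1 = 2*6*6/12 + 1 = 7.0000.
        Var[R] = 2*n_A*n_B*(2*n_A*n_B - n_A - n_B) / ((n_A+n_B)^2 * (n_A+n_B-1)) = 4320/1584 = 2.7273.
        SD[R] = 1.6514.
Step 4: Continuity-corrected z = (R - 0.5 - E[R]) / SD[R] = (10 - 0.5 - 7.0000) / 1.6514 = 1.5138.
Step 5: Two-sided p-value via normal approximation = 2*(1 - Phi(|z|)) = 0.130070.
Step 6: alpha = 0.1. fail to reject H0.

R = 10, z = 1.5138, p = 0.130070, fail to reject H0.


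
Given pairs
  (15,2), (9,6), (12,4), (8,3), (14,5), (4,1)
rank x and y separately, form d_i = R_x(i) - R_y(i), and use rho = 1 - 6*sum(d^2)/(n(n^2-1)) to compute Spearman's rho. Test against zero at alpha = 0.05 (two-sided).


Step 1: Rank x and y separately (midranks; no ties here).
rank(x): 15->6, 9->3, 12->4, 8->2, 14->5, 4->1
rank(y): 2->2, 6->6, 4->4, 3->3, 5->5, 1->1
Step 2: d_i = R_x(i) - R_y(i); compute d_i^2.
  (6-2)^2=16, (3-6)^2=9, (4-4)^2=0, (2-3)^2=1, (5-5)^2=0, (1-1)^2=0
sum(d^2) = 26.
Step 3: rho = 1 - 6*26 / (6*(6^2 - 1)) = 1 - 156/210 = 0.257143.
Step 4: Under H0, t = rho * sqrt((n-2)/(1-rho^2)) = 0.5322 ~ t(4).
Step 5: Two-sided p-value from the t-distribution with 4 df = 0.622787.
Step 6: alpha = 0.05. fail to reject H0.

rho = 0.2571, p = 0.622787, fail to reject H0 at alpha = 0.05.
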